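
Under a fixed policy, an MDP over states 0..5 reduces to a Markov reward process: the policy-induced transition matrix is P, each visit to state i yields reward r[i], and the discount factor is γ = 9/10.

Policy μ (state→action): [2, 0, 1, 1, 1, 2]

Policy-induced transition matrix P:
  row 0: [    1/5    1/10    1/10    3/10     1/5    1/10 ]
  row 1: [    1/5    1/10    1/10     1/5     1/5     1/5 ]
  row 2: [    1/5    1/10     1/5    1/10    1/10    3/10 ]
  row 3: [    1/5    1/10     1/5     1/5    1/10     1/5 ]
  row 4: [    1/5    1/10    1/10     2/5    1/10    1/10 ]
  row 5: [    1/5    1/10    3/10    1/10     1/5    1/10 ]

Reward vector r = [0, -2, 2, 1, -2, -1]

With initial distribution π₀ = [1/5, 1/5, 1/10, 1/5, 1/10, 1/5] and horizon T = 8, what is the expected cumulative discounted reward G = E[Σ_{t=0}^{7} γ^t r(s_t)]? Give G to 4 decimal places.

t=0: π = [0.2000, 0.2000, 0.1000, 0.2000, 0.1000, 0.2000], E[r] = -0.4000, γ^t·E[r] = -0.400000, running G = -0.400000
t=1: π = [0.2000, 0.1000, 0.1700, 0.2100, 0.1600, 0.1600], E[r] = -0.1300, γ^t·E[r] = -0.117000, running G = -0.517000
t=2: π = [0.2000, 0.1000, 0.1700, 0.2190, 0.1460, 0.1650], E[r] = -0.0980, γ^t·E[r] = -0.079380, running G = -0.596380
t=3: π = [0.2000, 0.1000, 0.1719, 0.2157, 0.1465, 0.1659], E[r] = -0.0994, γ^t·E[r] = -0.072463, running G = -0.668843
t=4: π = [0.2000, 0.1000, 0.1719, 0.2155, 0.1466, 0.1660], E[r] = -0.0997, γ^t·E[r] = -0.065433, running G = -0.734275
t=5: π = [0.2000, 0.1000, 0.1719, 0.2155, 0.1466, 0.1659], E[r] = -0.0997, γ^t·E[r] = -0.058889, running G = -0.793164
t=6: π = [0.2000, 0.1000, 0.1719, 0.2155, 0.1466, 0.1659], E[r] = -0.0997, γ^t·E[r] = -0.052999, running G = -0.846164
t=7: π = [0.2000, 0.1000, 0.1719, 0.2155, 0.1466, 0.1659], E[r] = -0.0997, γ^t·E[r] = -0.047699, running G = -0.893863

G = -0.8939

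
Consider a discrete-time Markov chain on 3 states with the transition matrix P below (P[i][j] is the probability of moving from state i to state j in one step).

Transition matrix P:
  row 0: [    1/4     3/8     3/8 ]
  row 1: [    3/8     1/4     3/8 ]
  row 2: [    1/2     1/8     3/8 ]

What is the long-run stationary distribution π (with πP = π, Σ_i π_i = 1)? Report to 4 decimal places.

π = [0.3750, 0.2500, 0.3750]

Balance equations π_j = Σ_i π_i·P[i][j]:
  π_0 = 1/4·π_0 + 3/8·π_1 + 1/2·π_2
  π_1 = 3/8·π_0 + 1/4·π_1 + 1/8·π_2
  normalize: π_0 + π_1 + π_2 = 1
Solving the linear system gives exactly π = [3/8, 1/4, 3/8].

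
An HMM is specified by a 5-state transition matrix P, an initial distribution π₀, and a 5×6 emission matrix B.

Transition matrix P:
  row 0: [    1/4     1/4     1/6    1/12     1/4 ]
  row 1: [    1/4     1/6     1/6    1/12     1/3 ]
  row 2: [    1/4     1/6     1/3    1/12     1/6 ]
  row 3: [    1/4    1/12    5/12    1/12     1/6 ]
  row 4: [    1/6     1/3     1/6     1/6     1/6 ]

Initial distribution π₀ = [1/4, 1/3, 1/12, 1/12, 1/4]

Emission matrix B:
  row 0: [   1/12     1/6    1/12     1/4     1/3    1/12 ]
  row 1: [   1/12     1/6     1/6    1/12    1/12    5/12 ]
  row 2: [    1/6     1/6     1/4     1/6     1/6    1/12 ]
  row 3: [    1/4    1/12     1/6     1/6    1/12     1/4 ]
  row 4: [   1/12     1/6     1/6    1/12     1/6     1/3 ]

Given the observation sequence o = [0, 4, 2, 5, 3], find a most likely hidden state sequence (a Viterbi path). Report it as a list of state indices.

t=0: δ = [2.083e-02, 2.778e-02, 1.389e-02, 2.083e-02, 2.083e-02]  (obs o_0=0)
t=1: δ = [2.315e-03, 5.787e-04, 1.447e-03, 2.894e-04, 1.543e-03]  ψ = [1, 4, 3, 4, 1]  (obs o_1=4)
t=2: δ = [4.823e-05, 9.645e-05, 1.206e-04, 4.287e-05, 9.645e-05]  ψ = [0, 0, 2, 4, 0]  (obs o_2=2)
t=3: δ = [2.512e-06, 1.340e-05, 3.349e-06, 4.019e-06, 1.072e-05]  ψ = [2, 4, 2, 4, 1]  (obs o_3=5)
t=4: δ = [8.372e-07, 2.977e-07, 3.721e-07, 2.977e-07, 3.721e-07]  ψ = [1, 4, 1, 4, 1]  (obs o_4=3)
backtrack: best end state = 0; path = [1, 0, 4, 1, 0]

path = [1, 0, 4, 1, 0]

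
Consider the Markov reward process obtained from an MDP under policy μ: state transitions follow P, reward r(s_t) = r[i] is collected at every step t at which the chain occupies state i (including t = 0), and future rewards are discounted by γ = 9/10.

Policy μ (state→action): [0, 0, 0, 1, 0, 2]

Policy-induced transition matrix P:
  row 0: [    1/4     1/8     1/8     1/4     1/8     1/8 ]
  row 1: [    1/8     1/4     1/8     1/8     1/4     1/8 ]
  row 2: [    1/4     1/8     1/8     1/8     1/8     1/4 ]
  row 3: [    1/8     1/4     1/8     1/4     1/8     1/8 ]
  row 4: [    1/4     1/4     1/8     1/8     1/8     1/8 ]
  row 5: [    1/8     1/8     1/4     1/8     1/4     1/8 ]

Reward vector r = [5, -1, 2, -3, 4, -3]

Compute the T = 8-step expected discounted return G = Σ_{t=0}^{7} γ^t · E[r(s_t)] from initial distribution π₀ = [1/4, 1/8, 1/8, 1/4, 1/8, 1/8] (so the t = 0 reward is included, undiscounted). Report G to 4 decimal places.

G = 4.2226

t=0: π = [0.2500, 0.1250, 0.1250, 0.2500, 0.1250, 0.1250], E[r] = 0.7500, γ^t·E[r] = 0.750000, running G = 0.750000
t=1: π = [0.1875, 0.1875, 0.1406, 0.1875, 0.1563, 0.1406], E[r] = 0.6719, γ^t·E[r] = 0.604688, running G = 1.354688
t=2: π = [0.1855, 0.1914, 0.1426, 0.1719, 0.1660, 0.1426], E[r] = 0.7422, γ^t·E[r] = 0.601172, running G = 1.955859
t=3: π = [0.1868, 0.1912, 0.1428, 0.1697, 0.1667, 0.1428], E[r] = 0.7578, γ^t·E[r] = 0.552445, running G = 2.508305
t=4: π = [0.1870, 0.1909, 0.1429, 0.1696, 0.1667, 0.1429], E[r] = 0.7597, γ^t·E[r] = 0.498462, running G = 3.006767
t=5: π = [0.1871, 0.1909, 0.1429, 0.1696, 0.1667, 0.1429], E[r] = 0.7598, γ^t·E[r] = 0.448663, running G = 3.455430
t=6: π = [0.1871, 0.1909, 0.1429, 0.1696, 0.1667, 0.1429], E[r] = 0.7598, γ^t·E[r] = 0.403785, running G = 3.859215
t=7: π = [0.1871, 0.1909, 0.1429, 0.1696, 0.1667, 0.1429], E[r] = 0.7598, γ^t·E[r] = 0.363403, running G = 4.222617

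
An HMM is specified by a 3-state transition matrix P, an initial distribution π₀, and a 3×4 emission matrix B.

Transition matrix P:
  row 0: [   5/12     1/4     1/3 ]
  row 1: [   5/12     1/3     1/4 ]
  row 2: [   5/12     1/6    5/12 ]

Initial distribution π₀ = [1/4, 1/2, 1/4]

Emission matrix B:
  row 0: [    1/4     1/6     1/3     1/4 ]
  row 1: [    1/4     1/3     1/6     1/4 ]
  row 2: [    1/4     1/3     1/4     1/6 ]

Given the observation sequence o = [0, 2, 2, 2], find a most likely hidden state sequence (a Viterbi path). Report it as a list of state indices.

t=0: δ = [6.250e-02, 1.250e-01, 6.250e-02]  (obs o_0=0)
t=1: δ = [1.736e-02, 6.944e-03, 7.812e-03]  ψ = [1, 1, 1]  (obs o_1=2)
t=2: δ = [2.411e-03, 7.234e-04, 1.447e-03]  ψ = [0, 0, 0]  (obs o_2=2)
t=3: δ = [3.349e-04, 1.005e-04, 2.009e-04]  ψ = [0, 0, 0]  (obs o_3=2)
backtrack: best end state = 0; path = [1, 0, 0, 0]

path = [1, 0, 0, 0]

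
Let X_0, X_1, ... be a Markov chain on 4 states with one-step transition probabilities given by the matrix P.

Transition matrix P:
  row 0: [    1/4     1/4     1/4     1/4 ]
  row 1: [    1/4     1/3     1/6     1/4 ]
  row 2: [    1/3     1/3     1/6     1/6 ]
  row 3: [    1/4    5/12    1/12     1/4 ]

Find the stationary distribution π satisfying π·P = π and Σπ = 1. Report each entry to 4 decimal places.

Balance equations π_j = Σ_i π_i·P[i][j]:
  π_0 = 1/4·π_0 + 1/4·π_1 + 1/3·π_2 + 1/4·π_3
  π_1 = 1/4·π_0 + 1/3·π_1 + 1/3·π_2 + 5/12·π_3
  π_2 = 1/4·π_0 + 1/6·π_1 + 1/6·π_2 + 1/12·π_3
  normalize: π_0 + π_1 + π_2 + π_3 = 1
Solving the linear system gives exactly π = [75/284, 47/142, 12/71, 67/284].

π = [0.2641, 0.3310, 0.1690, 0.2359]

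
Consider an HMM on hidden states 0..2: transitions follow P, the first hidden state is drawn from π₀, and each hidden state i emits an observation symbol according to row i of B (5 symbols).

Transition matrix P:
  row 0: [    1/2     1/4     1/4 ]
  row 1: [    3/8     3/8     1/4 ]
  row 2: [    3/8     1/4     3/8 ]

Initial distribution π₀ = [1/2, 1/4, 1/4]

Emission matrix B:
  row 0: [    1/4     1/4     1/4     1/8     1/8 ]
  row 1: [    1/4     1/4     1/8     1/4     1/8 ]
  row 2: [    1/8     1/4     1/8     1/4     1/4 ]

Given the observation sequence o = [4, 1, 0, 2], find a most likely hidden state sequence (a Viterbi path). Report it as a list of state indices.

t=0: δ = [6.250e-02, 3.125e-02, 6.250e-02]  (obs o_0=4)
t=1: δ = [7.812e-03, 3.906e-03, 5.859e-03]  ψ = [0, 0, 2]  (obs o_1=1)
t=2: δ = [9.766e-04, 4.883e-04, 2.747e-04]  ψ = [0, 0, 2]  (obs o_2=0)
t=3: δ = [1.221e-04, 3.052e-05, 3.052e-05]  ψ = [0, 0, 0]  (obs o_3=2)
backtrack: best end state = 0; path = [0, 0, 0, 0]

path = [0, 0, 0, 0]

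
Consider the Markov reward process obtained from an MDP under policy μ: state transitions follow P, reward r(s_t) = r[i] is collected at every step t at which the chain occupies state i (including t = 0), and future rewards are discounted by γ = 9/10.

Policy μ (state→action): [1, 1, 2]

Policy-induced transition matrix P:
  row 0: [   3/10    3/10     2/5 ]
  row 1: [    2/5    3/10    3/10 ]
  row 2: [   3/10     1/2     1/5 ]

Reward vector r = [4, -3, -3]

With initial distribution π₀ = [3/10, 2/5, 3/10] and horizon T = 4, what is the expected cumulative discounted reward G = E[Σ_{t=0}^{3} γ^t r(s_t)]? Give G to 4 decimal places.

t=0: π = [0.3000, 0.4000, 0.3000], E[r] = -0.9000, γ^t·E[r] = -0.900000, running G = -0.900000
t=1: π = [0.3400, 0.3600, 0.3000], E[r] = -0.6200, γ^t·E[r] = -0.558000, running G = -1.458000
t=2: π = [0.3360, 0.3600, 0.3040], E[r] = -0.6480, γ^t·E[r] = -0.524880, running G = -1.982880
t=3: π = [0.3360, 0.3608, 0.3032], E[r] = -0.6480, γ^t·E[r] = -0.472392, running G = -2.455272

G = -2.4553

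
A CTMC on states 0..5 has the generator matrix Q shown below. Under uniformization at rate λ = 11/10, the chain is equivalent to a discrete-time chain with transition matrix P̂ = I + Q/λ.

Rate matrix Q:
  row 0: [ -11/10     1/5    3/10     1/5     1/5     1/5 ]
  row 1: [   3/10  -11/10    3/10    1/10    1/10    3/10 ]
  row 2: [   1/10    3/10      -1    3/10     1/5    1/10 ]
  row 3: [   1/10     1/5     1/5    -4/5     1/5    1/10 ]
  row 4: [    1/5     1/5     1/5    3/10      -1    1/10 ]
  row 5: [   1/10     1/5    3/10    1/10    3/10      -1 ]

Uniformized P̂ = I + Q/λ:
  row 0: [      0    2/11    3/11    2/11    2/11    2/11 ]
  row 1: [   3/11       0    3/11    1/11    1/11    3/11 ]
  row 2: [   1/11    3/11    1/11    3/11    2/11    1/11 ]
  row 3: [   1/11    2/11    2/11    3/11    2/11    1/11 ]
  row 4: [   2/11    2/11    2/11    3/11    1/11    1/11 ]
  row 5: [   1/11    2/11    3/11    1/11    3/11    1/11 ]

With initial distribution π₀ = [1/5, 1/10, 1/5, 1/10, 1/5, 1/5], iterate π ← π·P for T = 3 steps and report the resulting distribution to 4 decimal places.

t=0: π = [0.2000, 0.1000, 0.2000, 0.1000, 0.2000, 0.2000]
t=1: π = [0.1091, 0.1818, 0.2091, 0.2000, 0.1727, 0.1273]
t=2: π = [0.1298, 0.1678, 0.2008, 0.2066, 0.1612, 0.1339]
t=3: π = [0.1243, 0.1696, 0.2028, 0.2061, 0.1641, 0.1332]

π = [0.1243, 0.1696, 0.2028, 0.2061, 0.1641, 0.1332]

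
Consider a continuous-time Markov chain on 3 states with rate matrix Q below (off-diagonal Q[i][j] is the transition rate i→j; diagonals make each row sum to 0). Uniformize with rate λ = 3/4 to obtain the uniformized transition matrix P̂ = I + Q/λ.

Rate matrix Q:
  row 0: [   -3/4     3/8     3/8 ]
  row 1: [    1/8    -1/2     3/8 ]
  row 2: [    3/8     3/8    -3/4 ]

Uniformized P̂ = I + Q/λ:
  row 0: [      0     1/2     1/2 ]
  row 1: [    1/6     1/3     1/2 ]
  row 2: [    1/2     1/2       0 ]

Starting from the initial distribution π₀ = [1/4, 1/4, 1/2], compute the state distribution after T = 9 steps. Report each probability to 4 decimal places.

t=0: π = [0.2500, 0.2500, 0.5000]
t=1: π = [0.2917, 0.4583, 0.2500]
t=2: π = [0.2014, 0.4236, 0.3750]
t=3: π = [0.2581, 0.4294, 0.3125]
t=4: π = [0.2278, 0.4284, 0.3438]
t=5: π = [0.2433, 0.4286, 0.3281]
t=6: π = [0.2355, 0.4286, 0.3359]
t=7: π = [0.2394, 0.4286, 0.3320]
t=8: π = [0.2374, 0.4286, 0.3340]
t=9: π = [0.2384, 0.4286, 0.3330]

π = [0.2384, 0.4286, 0.3330]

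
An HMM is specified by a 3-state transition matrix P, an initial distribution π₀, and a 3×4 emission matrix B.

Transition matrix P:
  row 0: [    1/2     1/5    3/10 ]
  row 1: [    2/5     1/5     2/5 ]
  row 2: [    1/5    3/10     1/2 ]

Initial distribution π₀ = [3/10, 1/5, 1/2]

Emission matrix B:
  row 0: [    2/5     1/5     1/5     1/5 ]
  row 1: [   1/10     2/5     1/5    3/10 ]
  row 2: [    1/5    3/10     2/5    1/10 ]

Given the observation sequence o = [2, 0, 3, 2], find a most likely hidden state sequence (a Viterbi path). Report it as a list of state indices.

path = [2, 2, 1, 2]

t=0: δ = [6.000e-02, 4.000e-02, 2.000e-01]  (obs o_0=2)
t=1: δ = [1.600e-02, 6.000e-03, 2.000e-02]  ψ = [2, 2, 2]  (obs o_1=0)
t=2: δ = [1.600e-03, 1.800e-03, 1.000e-03]  ψ = [0, 2, 2]  (obs o_2=3)
t=3: δ = [1.600e-04, 7.200e-05, 2.880e-04]  ψ = [0, 1, 1]  (obs o_3=2)
backtrack: best end state = 2; path = [2, 2, 1, 2]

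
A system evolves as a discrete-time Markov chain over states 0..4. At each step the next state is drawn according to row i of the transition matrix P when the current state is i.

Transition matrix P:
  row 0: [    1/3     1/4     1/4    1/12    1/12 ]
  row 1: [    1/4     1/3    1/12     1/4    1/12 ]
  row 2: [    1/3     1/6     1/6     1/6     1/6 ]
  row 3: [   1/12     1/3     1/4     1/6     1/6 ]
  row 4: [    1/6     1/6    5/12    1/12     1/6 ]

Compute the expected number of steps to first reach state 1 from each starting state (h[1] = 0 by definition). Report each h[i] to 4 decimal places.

h = [4.3798, 0.0000, 4.7248, 4.0236, 4.8407]

First-step conditioning: h[1] = 0; for i ≠ 1, h[i] = 1 + Σ_k P[i][k]·h[k].
  h[0] = 1 + 1/3·h[0] + 1/4·h[2] + 1/12·h[3] + 1/12·h[4]
  h[2] = 1 + 1/3·h[0] + 1/6·h[2] + 1/6·h[3] + 1/6·h[4]
  h[3] = 1 + 1/12·h[0] + 1/4·h[2] + 1/6·h[3] + 1/6·h[4]
  h[4] = 1 + 1/6·h[0] + 5/12·h[2] + 1/12·h[3] + 1/6·h[4]
Solving the 4×4 linear system over states ≠ 1 gives exactly h = [4647/1061, 0, 5013/1061, 4269/1061, 5136/1061] (h[1] = 0 is the target).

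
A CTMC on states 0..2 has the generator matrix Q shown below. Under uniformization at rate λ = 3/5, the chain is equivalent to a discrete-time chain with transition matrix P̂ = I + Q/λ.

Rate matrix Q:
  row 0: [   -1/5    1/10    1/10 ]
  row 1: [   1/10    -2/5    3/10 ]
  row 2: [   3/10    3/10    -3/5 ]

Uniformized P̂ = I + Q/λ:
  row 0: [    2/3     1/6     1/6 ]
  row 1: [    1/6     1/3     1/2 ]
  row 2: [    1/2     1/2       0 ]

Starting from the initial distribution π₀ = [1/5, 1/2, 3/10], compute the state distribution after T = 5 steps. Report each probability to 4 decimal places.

t=0: π = [0.2000, 0.5000, 0.3000]
t=1: π = [0.3667, 0.3500, 0.2833]
t=2: π = [0.4444, 0.3194, 0.2361]
t=3: π = [0.4676, 0.2986, 0.2338]
t=4: π = [0.4784, 0.2944, 0.2272]
t=5: π = [0.4816, 0.2915, 0.2269]

π = [0.4816, 0.2915, 0.2269]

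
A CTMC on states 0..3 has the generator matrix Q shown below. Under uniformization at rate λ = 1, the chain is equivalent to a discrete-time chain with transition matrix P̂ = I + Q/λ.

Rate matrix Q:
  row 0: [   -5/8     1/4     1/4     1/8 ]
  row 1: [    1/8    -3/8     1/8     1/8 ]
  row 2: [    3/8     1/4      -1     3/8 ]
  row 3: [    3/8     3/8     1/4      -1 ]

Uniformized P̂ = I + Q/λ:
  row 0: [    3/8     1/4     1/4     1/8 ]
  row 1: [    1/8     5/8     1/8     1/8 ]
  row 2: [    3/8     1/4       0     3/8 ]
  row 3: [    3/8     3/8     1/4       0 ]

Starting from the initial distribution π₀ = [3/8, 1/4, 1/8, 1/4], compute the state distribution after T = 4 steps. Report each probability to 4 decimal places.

t=0: π = [0.3750, 0.2500, 0.1250, 0.2500]
t=1: π = [0.3125, 0.3750, 0.1875, 0.1250]
t=2: π = [0.2813, 0.4063, 0.1563, 0.1563]
t=3: π = [0.2734, 0.4219, 0.1602, 0.1445]
t=4: π = [0.2695, 0.4263, 0.1572, 0.1470]

π = [0.2695, 0.4263, 0.1572, 0.1470]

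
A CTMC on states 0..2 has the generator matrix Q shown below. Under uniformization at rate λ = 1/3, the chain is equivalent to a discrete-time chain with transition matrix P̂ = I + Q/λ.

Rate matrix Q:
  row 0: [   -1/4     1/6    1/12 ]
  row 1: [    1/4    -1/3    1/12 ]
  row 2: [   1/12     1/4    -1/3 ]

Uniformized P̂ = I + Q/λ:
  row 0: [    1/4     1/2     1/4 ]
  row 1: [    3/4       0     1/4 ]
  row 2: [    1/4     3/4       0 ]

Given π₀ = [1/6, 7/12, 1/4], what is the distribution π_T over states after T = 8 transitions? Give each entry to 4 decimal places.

t=0: π = [0.1667, 0.5833, 0.2500]
t=1: π = [0.5417, 0.2708, 0.1875]
t=2: π = [0.3854, 0.4115, 0.2031]
t=3: π = [0.4557, 0.3451, 0.1992]
t=4: π = [0.4225, 0.3773, 0.2002]
t=5: π = [0.4386, 0.3614, 0.2000]
t=6: π = [0.4307, 0.3693, 0.2000]
t=7: π = [0.4346, 0.3654, 0.2000]
t=8: π = [0.4327, 0.3673, 0.2000]

π = [0.4327, 0.3673, 0.2000]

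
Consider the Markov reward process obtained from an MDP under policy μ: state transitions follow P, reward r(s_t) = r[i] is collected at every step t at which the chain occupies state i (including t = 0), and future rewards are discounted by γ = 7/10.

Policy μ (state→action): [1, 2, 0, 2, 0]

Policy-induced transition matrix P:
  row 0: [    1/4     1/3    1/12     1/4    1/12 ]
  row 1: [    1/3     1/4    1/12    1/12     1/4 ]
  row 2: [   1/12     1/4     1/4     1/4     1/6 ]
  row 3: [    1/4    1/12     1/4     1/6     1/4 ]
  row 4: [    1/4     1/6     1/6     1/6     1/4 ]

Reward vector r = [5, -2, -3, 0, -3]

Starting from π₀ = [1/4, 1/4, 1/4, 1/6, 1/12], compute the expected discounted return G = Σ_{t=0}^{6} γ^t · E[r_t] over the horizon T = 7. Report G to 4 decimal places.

t=0: π = [0.2500, 0.2500, 0.2500, 0.1667, 0.0833], E[r] = -0.2500, γ^t·E[r] = -0.250000, running G = -0.250000
t=1: π = [0.2292, 0.2361, 0.1597, 0.1875, 0.1875], E[r] = -0.3681, γ^t·E[r] = -0.257639, running G = -0.507639
t=2: π = [0.2431, 0.2222, 0.1568, 0.1794, 0.1985], E[r] = -0.2951, γ^t·E[r] = -0.144618, running G = -0.652257
t=3: π = [0.2424, 0.2238, 0.1559, 0.1815, 0.1964], E[r] = -0.2927, γ^t·E[r] = -0.100406, running G = -0.752663
t=4: π = [0.2427, 0.2236, 0.1559, 0.1812, 0.1966], E[r] = -0.2915, γ^t·E[r] = -0.069982, running G = -0.822644
t=5: π = [0.2426, 0.2236, 0.1559, 0.1813, 0.1966], E[r] = -0.2915, γ^t·E[r] = -0.048986, running G = -0.871631
t=6: π = [0.2427, 0.2236, 0.1559, 0.1812, 0.1966], E[r] = -0.2914, γ^t·E[r] = -0.034286, running G = -0.905917

G = -0.9059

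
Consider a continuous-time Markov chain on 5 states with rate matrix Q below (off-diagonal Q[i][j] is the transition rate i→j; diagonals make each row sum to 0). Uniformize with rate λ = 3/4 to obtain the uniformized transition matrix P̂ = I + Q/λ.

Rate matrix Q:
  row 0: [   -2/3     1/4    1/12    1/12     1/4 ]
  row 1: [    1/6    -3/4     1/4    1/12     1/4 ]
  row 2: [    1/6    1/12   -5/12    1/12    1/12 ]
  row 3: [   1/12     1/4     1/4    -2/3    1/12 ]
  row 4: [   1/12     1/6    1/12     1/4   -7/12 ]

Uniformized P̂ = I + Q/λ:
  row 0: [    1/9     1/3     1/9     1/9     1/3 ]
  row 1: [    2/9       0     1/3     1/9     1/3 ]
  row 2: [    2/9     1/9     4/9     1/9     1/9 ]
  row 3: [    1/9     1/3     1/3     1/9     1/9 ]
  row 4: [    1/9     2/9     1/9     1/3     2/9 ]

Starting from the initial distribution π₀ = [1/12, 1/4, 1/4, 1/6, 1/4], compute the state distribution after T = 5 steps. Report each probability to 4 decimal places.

π = [0.1630, 0.1854, 0.2813, 0.1582, 0.2121]

t=0: π = [0.0833, 0.2500, 0.2500, 0.1667, 0.2500]
t=1: π = [0.1667, 0.1667, 0.2870, 0.1667, 0.2130]
t=2: π = [0.1615, 0.1903, 0.2809, 0.1584, 0.2088]
t=3: π = [0.1635, 0.1843, 0.2822, 0.1575, 0.2125]
t=4: π = [0.1629, 0.1856, 0.2811, 0.1583, 0.2120]
t=5: π = [0.1630, 0.1854, 0.2813, 0.1582, 0.2121]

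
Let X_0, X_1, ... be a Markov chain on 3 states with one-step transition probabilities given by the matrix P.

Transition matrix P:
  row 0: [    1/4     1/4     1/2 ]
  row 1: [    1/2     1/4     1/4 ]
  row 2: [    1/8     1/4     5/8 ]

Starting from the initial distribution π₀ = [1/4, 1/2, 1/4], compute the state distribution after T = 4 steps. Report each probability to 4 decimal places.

t=0: π = [0.2500, 0.5000, 0.2500]
t=1: π = [0.3438, 0.2500, 0.4063]
t=2: π = [0.2617, 0.2500, 0.4883]
t=3: π = [0.2515, 0.2500, 0.4985]
t=4: π = [0.2502, 0.2500, 0.4998]

π = [0.2502, 0.2500, 0.4998]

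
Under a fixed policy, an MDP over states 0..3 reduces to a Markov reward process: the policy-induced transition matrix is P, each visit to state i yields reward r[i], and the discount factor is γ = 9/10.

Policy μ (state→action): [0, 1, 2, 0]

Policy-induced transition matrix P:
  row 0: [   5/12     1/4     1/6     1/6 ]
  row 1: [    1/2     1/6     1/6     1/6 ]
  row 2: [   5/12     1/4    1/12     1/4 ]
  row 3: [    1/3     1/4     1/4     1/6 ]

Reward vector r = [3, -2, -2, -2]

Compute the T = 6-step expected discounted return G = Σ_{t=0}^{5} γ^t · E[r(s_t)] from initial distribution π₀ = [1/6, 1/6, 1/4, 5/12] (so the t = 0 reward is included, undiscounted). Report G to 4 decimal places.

G = -0.8961

t=0: π = [0.1667, 0.1667, 0.2500, 0.4167], E[r] = -1.1667, γ^t·E[r] = -1.166667, running G = -1.166667
t=1: π = [0.3958, 0.2361, 0.1806, 0.1875], E[r] = -0.0208, γ^t·E[r] = -0.018750, running G = -1.185417
t=2: π = [0.4207, 0.2303, 0.1672, 0.1817], E[r] = 0.1036, γ^t·E[r] = 0.083906, running G = -1.101510
t=3: π = [0.4207, 0.2308, 0.1679, 0.1806], E[r] = 0.1036, γ^t·E[r] = 0.075516, running G = -1.025995
t=4: π = [0.4209, 0.2308, 0.1677, 0.1807], E[r] = 0.1043, γ^t·E[r] = 0.068399, running G = -0.957596
t=5: π = [0.4208, 0.2308, 0.1677, 0.1806], E[r] = 0.1042, γ^t·E[r] = 0.061536, running G = -0.896059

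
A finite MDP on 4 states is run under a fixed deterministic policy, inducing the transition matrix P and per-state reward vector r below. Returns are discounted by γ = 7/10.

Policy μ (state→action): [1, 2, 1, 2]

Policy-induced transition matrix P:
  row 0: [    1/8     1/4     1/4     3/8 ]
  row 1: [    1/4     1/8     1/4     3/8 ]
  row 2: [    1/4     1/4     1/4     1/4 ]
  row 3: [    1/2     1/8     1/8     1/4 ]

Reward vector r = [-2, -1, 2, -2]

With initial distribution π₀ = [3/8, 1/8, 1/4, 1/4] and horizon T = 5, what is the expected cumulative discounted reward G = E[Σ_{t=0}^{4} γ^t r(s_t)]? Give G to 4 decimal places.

t=0: π = [0.3750, 0.1250, 0.2500, 0.2500], E[r] = -0.8750, γ^t·E[r] = -0.875000, running G = -0.875000
t=1: π = [0.2656, 0.2031, 0.2188, 0.3125], E[r] = -0.9219, γ^t·E[r] = -0.645313, running G = -1.520313
t=2: π = [0.2949, 0.1855, 0.2109, 0.3086], E[r] = -0.9707, γ^t·E[r] = -0.475645, running G = -1.995957
t=3: π = [0.2903, 0.1882, 0.2114, 0.3101], E[r] = -0.9661, γ^t·E[r] = -0.331360, running G = -2.327317
t=4: π = [0.2912, 0.1877, 0.2112, 0.3098], E[r] = -0.9673, γ^t·E[r] = -0.232252, running G = -2.559570

G = -2.5596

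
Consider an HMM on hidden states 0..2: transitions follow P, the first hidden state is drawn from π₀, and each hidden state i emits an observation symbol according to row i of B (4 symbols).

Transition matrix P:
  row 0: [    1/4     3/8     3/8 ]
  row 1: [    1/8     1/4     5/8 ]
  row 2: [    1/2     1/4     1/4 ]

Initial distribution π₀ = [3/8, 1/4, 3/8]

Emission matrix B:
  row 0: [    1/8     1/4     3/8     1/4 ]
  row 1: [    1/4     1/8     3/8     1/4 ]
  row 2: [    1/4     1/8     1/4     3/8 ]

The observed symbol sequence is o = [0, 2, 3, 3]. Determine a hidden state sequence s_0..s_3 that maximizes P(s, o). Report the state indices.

t=0: δ = [4.688e-02, 6.250e-02, 9.375e-02]  (obs o_0=0)
t=1: δ = [1.758e-02, 8.789e-03, 9.766e-03]  ψ = [2, 2, 1]  (obs o_1=2)
t=2: δ = [1.221e-03, 1.648e-03, 2.472e-03]  ψ = [2, 0, 0]  (obs o_2=3)
t=3: δ = [3.090e-04, 1.545e-04, 3.862e-04]  ψ = [2, 2, 1]  (obs o_3=3)
backtrack: best end state = 2; path = [2, 0, 1, 2]

path = [2, 0, 1, 2]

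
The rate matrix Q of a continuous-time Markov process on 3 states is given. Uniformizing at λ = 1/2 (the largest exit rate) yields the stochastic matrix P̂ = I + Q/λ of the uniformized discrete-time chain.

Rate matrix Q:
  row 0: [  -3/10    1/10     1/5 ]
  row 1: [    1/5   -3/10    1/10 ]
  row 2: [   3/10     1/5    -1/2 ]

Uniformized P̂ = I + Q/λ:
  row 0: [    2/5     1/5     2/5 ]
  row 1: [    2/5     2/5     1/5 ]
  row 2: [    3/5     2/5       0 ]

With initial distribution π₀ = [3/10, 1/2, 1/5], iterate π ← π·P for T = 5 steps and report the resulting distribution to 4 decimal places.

π = [0.4484, 0.3104, 0.2412]

t=0: π = [0.3000, 0.5000, 0.2000]
t=1: π = [0.4400, 0.3400, 0.2200]
t=2: π = [0.4440, 0.3120, 0.2440]
t=3: π = [0.4488, 0.3112, 0.2400]
t=4: π = [0.4480, 0.3102, 0.2418]
t=5: π = [0.4484, 0.3104, 0.2412]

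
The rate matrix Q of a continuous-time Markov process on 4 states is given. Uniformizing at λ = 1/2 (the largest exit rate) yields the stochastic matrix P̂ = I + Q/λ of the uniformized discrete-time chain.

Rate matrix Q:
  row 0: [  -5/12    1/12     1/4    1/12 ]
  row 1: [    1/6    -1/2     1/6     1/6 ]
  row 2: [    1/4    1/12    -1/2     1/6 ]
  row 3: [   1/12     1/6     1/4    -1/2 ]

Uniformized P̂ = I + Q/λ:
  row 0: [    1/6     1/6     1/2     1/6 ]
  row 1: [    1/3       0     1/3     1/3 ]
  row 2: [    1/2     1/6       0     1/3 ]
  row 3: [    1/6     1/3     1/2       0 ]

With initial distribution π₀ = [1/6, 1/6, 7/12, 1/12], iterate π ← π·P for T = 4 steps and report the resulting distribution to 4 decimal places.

π = [0.2863, 0.1780, 0.3342, 0.2015]

t=0: π = [0.1667, 0.1667, 0.5833, 0.0833]
t=1: π = [0.3889, 0.1528, 0.1806, 0.2778]
t=2: π = [0.2523, 0.1875, 0.3843, 0.1759]
t=3: π = [0.3260, 0.1647, 0.2766, 0.2326]
t=4: π = [0.2863, 0.1780, 0.3342, 0.2015]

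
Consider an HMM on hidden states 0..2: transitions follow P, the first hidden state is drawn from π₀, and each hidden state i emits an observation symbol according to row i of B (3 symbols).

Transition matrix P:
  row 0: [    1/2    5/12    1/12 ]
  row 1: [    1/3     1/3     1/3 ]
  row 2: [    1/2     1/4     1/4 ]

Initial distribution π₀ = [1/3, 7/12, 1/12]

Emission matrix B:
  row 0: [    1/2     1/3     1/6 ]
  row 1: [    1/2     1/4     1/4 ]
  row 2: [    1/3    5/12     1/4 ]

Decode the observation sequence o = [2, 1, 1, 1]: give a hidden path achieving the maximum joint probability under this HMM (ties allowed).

path = [1, 2, 0, 0]

t=0: δ = [5.556e-02, 1.458e-01, 2.083e-02]  (obs o_0=2)
t=1: δ = [1.620e-02, 1.215e-02, 2.025e-02]  ψ = [1, 1, 1]  (obs o_1=1)
t=2: δ = [3.376e-03, 1.688e-03, 2.110e-03]  ψ = [2, 0, 2]  (obs o_2=1)
t=3: δ = [5.626e-04, 3.516e-04, 2.344e-04]  ψ = [0, 0, 1]  (obs o_3=1)
backtrack: best end state = 0; path = [1, 2, 0, 0]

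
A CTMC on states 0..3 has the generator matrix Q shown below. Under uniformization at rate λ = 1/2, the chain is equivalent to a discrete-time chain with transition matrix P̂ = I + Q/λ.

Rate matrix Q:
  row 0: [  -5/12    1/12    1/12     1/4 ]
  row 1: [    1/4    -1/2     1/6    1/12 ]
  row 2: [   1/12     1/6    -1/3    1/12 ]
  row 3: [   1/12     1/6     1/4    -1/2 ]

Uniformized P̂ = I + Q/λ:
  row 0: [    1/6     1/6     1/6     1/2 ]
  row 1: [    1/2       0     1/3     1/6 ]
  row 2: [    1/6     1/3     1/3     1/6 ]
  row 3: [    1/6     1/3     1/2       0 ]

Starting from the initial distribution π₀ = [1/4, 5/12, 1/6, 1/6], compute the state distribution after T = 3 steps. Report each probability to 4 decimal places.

π = [0.2438, 0.2199, 0.3356, 0.2006]

t=0: π = [0.2500, 0.4167, 0.1667, 0.1667]
t=1: π = [0.3056, 0.1528, 0.3194, 0.2222]
t=2: π = [0.2176, 0.2315, 0.3194, 0.2315]
t=3: π = [0.2438, 0.2199, 0.3356, 0.2006]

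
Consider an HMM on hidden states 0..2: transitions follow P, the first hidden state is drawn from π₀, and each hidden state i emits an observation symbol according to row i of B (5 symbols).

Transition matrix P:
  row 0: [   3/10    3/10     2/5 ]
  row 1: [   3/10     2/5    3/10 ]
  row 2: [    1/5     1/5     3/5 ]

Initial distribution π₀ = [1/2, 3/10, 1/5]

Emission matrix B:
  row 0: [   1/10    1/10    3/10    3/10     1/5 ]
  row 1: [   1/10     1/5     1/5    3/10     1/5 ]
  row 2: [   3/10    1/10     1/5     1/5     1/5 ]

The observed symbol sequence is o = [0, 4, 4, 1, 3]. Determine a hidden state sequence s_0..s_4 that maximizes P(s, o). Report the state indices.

t=0: δ = [5.000e-02, 3.000e-02, 6.000e-02]  (obs o_0=0)
t=1: δ = [3.000e-03, 3.000e-03, 7.200e-03]  ψ = [0, 0, 2]  (obs o_1=4)
t=2: δ = [2.880e-04, 2.880e-04, 8.640e-04]  ψ = [2, 2, 2]  (obs o_2=4)
t=3: δ = [1.728e-05, 3.456e-05, 5.184e-05]  ψ = [2, 2, 2]  (obs o_3=1)
t=4: δ = [3.110e-06, 4.147e-06, 6.221e-06]  ψ = [1, 1, 2]  (obs o_4=3)
backtrack: best end state = 2; path = [2, 2, 2, 2, 2]

path = [2, 2, 2, 2, 2]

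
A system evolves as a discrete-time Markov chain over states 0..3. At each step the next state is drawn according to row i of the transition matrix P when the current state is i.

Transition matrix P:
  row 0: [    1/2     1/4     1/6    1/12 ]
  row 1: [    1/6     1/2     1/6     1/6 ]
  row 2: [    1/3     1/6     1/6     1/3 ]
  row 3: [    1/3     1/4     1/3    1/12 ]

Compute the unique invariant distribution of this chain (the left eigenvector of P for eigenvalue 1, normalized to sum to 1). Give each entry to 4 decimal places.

Balance equations π_j = Σ_i π_i·P[i][j]:
  π_0 = 1/2·π_0 + 1/6·π_1 + 1/3·π_2 + 1/3·π_3
  π_1 = 1/4·π_0 + 1/2·π_1 + 1/6·π_2 + 1/4·π_3
  π_2 = 1/6·π_0 + 1/6·π_1 + 1/6·π_2 + 1/3·π_3
  normalize: π_0 + π_1 + π_2 + π_3 = 1
Solving the linear system gives exactly π = [105/311, 97/311, 60/311, 49/311].

π = [0.3376, 0.3119, 0.1929, 0.1576]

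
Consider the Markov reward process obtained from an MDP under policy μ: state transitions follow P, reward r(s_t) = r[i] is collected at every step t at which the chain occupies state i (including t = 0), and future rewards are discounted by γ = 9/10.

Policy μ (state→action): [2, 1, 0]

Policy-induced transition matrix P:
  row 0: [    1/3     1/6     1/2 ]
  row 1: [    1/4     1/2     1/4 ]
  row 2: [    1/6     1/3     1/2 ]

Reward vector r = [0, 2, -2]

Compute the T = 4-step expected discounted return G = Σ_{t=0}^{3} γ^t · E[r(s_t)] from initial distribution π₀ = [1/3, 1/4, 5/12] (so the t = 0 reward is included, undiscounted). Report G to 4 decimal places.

G = -0.7554

t=0: π = [0.3333, 0.2500, 0.4167], E[r] = -0.3333, γ^t·E[r] = -0.333333, running G = -0.333333
t=1: π = [0.2431, 0.3194, 0.4375], E[r] = -0.2361, γ^t·E[r] = -0.212500, running G = -0.545833
t=2: π = [0.2338, 0.3461, 0.4201], E[r] = -0.1481, γ^t·E[r] = -0.120000, running G = -0.665833
t=3: π = [0.2345, 0.3520, 0.4135], E[r] = -0.1229, γ^t·E[r] = -0.089578, running G = -0.755411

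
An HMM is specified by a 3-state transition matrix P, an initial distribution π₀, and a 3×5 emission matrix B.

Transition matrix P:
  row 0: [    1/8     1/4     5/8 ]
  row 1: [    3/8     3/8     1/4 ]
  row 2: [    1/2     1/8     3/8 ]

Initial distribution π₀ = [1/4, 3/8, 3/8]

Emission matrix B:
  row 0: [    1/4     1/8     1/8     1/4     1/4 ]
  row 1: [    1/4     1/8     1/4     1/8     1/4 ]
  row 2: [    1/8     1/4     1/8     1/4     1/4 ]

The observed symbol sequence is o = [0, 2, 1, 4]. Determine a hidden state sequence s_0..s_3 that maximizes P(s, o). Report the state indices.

t=0: δ = [6.250e-02, 9.375e-02, 4.688e-02]  (obs o_0=0)
t=1: δ = [4.395e-03, 8.789e-03, 4.883e-03]  ψ = [1, 1, 0]  (obs o_1=2)
t=2: δ = [4.120e-04, 4.120e-04, 6.866e-04]  ψ = [1, 1, 0]  (obs o_2=1)
t=3: δ = [8.583e-05, 3.862e-05, 6.437e-05]  ψ = [2, 1, 0]  (obs o_3=4)
backtrack: best end state = 0; path = [1, 0, 2, 0]

path = [1, 0, 2, 0]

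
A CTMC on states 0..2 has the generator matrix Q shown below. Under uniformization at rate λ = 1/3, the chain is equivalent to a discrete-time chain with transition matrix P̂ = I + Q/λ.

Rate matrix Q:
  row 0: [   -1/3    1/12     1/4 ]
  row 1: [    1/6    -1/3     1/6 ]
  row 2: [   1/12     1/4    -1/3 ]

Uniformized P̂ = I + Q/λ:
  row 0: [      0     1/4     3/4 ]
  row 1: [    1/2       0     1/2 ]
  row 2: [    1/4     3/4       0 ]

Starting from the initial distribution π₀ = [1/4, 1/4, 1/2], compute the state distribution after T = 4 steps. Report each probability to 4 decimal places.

π = [0.2822, 0.3408, 0.3770]

t=0: π = [0.2500, 0.2500, 0.5000]
t=1: π = [0.2500, 0.4375, 0.3125]
t=2: π = [0.2969, 0.2969, 0.4063]
t=3: π = [0.2500, 0.3789, 0.3711]
t=4: π = [0.2822, 0.3408, 0.3770]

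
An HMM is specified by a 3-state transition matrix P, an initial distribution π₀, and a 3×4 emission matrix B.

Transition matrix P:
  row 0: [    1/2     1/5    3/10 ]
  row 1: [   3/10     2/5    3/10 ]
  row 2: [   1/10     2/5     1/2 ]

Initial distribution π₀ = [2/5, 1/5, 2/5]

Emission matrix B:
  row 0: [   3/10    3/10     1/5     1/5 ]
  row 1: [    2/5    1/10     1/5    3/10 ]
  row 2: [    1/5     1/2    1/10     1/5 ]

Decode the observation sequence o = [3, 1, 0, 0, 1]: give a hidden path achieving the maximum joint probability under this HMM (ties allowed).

path = [2, 2, 1, 1, 2]

t=0: δ = [8.000e-02, 6.000e-02, 8.000e-02]  (obs o_0=3)
t=1: δ = [1.200e-02, 3.200e-03, 2.000e-02]  ψ = [0, 2, 2]  (obs o_1=1)
t=2: δ = [1.800e-03, 3.200e-03, 2.000e-03]  ψ = [0, 2, 2]  (obs o_2=0)
t=3: δ = [2.880e-04, 5.120e-04, 2.000e-04]  ψ = [1, 1, 2]  (obs o_3=0)
t=4: δ = [4.608e-05, 2.048e-05, 7.680e-05]  ψ = [1, 1, 1]  (obs o_4=1)
backtrack: best end state = 2; path = [2, 2, 1, 1, 2]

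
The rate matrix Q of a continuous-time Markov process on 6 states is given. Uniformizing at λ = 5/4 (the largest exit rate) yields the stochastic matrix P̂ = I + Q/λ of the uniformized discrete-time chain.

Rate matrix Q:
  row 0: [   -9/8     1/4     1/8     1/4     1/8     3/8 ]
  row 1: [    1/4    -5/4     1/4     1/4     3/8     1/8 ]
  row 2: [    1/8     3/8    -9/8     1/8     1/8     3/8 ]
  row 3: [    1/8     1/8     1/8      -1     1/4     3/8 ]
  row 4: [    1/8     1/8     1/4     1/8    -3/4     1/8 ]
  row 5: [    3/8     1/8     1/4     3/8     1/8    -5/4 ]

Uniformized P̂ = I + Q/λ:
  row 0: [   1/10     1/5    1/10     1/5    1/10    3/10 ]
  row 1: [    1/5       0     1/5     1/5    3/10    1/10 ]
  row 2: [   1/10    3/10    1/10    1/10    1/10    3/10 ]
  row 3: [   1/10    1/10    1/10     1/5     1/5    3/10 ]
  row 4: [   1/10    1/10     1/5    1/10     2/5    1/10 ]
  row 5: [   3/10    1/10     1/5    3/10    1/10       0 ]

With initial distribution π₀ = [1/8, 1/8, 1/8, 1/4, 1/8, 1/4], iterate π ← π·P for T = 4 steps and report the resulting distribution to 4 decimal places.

π = [0.1486, 0.1323, 0.1514, 0.1820, 0.2062, 0.1794]

t=0: π = [0.1250, 0.1250, 0.1250, 0.2500, 0.1250, 0.2500]
t=1: π = [0.1625, 0.1250, 0.1500, 0.2000, 0.1875, 0.1750]
t=2: π = [0.1475, 0.1338, 0.1488, 0.1838, 0.2013, 0.1850]
t=3: π = [0.1504, 0.1311, 0.1520, 0.1835, 0.2055, 0.1775]
t=4: π = [0.1486, 0.1323, 0.1514, 0.1820, 0.2062, 0.1794]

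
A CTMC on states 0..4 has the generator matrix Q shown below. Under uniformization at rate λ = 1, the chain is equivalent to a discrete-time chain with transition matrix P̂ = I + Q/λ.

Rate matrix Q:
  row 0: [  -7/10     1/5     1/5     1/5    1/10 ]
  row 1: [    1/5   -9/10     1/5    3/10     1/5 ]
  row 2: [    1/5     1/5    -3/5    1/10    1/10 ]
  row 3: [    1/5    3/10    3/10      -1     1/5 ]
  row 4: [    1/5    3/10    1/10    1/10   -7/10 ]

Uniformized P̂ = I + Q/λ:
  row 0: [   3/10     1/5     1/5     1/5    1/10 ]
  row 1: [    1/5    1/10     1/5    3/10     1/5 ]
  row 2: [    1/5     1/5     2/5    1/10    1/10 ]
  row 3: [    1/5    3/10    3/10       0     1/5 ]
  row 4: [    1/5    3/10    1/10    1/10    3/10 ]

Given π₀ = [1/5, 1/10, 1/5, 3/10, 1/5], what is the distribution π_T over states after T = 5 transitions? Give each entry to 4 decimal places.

t=0: π = [0.2000, 0.1000, 0.2000, 0.3000, 0.2000]
t=1: π = [0.2200, 0.2400, 0.2500, 0.1100, 0.1800]
t=2: π = [0.2220, 0.2050, 0.2430, 0.1590, 0.1710]
t=3: π = [0.2222, 0.2125, 0.2474, 0.1473, 0.1706]
t=4: π = [0.2222, 0.2105, 0.2472, 0.1500, 0.1701]
t=5: π = [0.2222, 0.2110, 0.2474, 0.1493, 0.1701]

π = [0.2222, 0.2110, 0.2474, 0.1493, 0.1701]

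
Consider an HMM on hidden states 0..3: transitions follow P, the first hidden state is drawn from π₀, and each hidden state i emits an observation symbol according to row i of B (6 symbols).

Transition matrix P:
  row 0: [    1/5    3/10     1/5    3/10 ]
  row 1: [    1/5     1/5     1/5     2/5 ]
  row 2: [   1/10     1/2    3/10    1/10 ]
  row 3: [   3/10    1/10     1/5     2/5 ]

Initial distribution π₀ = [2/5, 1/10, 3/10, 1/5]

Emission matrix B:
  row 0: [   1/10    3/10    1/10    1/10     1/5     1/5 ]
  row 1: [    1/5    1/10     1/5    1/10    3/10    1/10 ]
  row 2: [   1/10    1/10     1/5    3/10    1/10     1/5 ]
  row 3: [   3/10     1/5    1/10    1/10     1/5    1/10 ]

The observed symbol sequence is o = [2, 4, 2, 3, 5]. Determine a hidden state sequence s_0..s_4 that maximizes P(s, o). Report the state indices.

path = [2, 1, 2, 2, 2]

t=0: δ = [4.000e-02, 2.000e-02, 6.000e-02, 2.000e-02]  (obs o_0=2)
t=1: δ = [1.600e-03, 9.000e-03, 1.800e-03, 2.400e-03]  ψ = [0, 2, 2, 0]  (obs o_1=4)
t=2: δ = [1.800e-04, 3.600e-04, 3.600e-04, 3.600e-04]  ψ = [1, 1, 1, 1]  (obs o_2=2)
t=3: δ = [1.080e-05, 1.800e-05, 3.240e-05, 1.440e-05]  ψ = [3, 2, 2, 1]  (obs o_3=3)
t=4: δ = [8.640e-07, 1.620e-06, 1.944e-06, 7.200e-07]  ψ = [3, 2, 2, 1]  (obs o_4=5)
backtrack: best end state = 2; path = [2, 1, 2, 2, 2]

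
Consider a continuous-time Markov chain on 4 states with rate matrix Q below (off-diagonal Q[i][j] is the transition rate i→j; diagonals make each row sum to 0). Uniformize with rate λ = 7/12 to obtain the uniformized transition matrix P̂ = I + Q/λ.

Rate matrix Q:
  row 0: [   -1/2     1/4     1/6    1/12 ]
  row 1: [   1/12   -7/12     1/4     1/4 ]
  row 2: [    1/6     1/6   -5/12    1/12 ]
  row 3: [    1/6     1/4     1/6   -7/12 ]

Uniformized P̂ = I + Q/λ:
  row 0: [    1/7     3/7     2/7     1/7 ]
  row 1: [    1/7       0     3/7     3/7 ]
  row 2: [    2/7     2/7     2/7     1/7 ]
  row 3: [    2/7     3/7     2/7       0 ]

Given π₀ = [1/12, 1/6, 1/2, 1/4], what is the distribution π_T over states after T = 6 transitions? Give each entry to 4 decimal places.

π = [0.2165, 0.2675, 0.3240, 0.1920]

t=0: π = [0.0833, 0.1667, 0.5000, 0.2500]
t=1: π = [0.2500, 0.2857, 0.3095, 0.1548]
t=2: π = [0.2092, 0.2619, 0.3265, 0.2024]
t=3: π = [0.2184, 0.2697, 0.3231, 0.1888]
t=4: π = [0.2160, 0.2668, 0.3242, 0.1929]
t=5: π = [0.2167, 0.2679, 0.3238, 0.1915]
t=6: π = [0.2165, 0.2675, 0.3240, 0.1920]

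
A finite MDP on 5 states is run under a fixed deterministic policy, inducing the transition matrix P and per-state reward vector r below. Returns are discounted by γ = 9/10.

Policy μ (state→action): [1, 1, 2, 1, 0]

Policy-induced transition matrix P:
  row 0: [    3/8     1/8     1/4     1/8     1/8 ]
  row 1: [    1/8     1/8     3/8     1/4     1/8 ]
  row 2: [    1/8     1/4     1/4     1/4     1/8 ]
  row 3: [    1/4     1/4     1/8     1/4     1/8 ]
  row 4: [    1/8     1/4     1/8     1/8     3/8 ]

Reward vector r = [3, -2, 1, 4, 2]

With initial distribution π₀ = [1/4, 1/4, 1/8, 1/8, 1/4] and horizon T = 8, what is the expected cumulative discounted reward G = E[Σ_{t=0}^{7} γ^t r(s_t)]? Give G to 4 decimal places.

G = 8.7979

t=0: π = [0.2500, 0.2500, 0.1250, 0.1250, 0.2500], E[r] = 1.3750, γ^t·E[r] = 1.375000, running G = 1.375000
t=1: π = [0.2031, 0.1875, 0.2344, 0.1875, 0.1875], E[r] = 1.5938, γ^t·E[r] = 1.434375, running G = 2.809375
t=2: π = [0.1992, 0.2012, 0.2266, 0.2012, 0.1719], E[r] = 1.5703, γ^t·E[r] = 1.271953, running G = 4.081328
t=3: π = [0.2000, 0.2000, 0.2285, 0.2036, 0.1680], E[r] = 1.5789, γ^t·E[r] = 1.150987, running G = 5.232315
t=4: π = [0.2004, 0.2000, 0.2285, 0.2040, 0.1670], E[r] = 1.5799, γ^t·E[r] = 1.036549, running G = 6.268864
t=5: π = [0.2006, 0.1999, 0.2286, 0.2041, 0.1667], E[r] = 1.5804, γ^t·E[r] = 0.933183, running G = 7.202047
t=6: π = [0.2007, 0.1999, 0.2286, 0.2041, 0.1667], E[r] = 1.5805, γ^t·E[r] = 0.839921, running G = 8.041967
t=7: π = [0.2007, 0.1999, 0.2286, 0.2041, 0.1667], E[r] = 1.5805, γ^t·E[r] = 0.755943, running G = 8.797910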